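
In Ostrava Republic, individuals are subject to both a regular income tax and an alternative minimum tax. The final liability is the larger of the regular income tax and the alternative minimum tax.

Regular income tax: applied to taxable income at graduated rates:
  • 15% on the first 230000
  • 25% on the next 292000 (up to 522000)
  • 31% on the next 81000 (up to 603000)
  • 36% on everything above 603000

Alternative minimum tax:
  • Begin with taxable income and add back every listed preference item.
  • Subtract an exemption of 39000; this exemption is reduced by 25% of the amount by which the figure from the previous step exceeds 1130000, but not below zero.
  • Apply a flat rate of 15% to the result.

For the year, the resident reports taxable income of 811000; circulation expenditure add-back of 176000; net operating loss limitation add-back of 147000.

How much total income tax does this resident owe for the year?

Alternative minimum tax:
  Adjusted income: 811000 + 176000 + 147000 = 1134000
  Exemption: 39000 − 25% × (1134000 − 1130000) = 39000 − 1000 = 38000
  Base: 1134000 − 38000 = 1096000
  1096000 × 15% = 164400

Regular income tax:
  230000 × 15% = 34500
  292000 × 25% = 73000
  81000 × 31% = 25110
  208000 × 36% = 74880
  → 207490

207490 > 164400, so the regular income tax governs.

207490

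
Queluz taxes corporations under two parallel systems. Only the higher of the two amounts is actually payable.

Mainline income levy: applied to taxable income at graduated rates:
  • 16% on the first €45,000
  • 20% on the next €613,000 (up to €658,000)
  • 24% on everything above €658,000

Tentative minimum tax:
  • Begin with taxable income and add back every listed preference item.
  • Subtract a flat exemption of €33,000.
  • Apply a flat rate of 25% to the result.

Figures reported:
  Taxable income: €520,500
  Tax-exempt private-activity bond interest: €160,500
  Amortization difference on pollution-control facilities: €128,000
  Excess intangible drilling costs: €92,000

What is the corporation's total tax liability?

Mainline income levy:
  €45,000 × 16% = €7,200
  €475,500 × 20% = €95,100
  → €102,300

Tentative minimum tax:
  Adjusted income: €520,500 + €160,500 + €128,000 + €92,000 = €901,000
  Less exemption €33,000 → base €868,000
  €868,000 × 25% = €217,000

€217,000 > €102,300, so the tentative minimum tax is the binding amount.

€217,000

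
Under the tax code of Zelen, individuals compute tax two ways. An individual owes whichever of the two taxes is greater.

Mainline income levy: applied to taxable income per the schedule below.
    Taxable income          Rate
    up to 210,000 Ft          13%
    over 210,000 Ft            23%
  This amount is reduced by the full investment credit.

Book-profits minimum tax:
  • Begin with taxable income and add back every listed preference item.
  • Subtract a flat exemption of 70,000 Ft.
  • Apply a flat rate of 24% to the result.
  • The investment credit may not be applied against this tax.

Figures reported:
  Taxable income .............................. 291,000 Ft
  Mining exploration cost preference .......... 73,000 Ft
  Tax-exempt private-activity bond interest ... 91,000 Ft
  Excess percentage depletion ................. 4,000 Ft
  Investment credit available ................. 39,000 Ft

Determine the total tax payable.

93,360 Ft

Mainline income levy:
  210,000 Ft × 13% = 27,300 Ft
  81,000 Ft × 23% = 18,630 Ft
  → 45,930 Ft
  Less investment credit 39,000 Ft → 6,930 Ft

Book-profits minimum tax:
  Adjusted income: 291,000 Ft + 73,000 Ft + 91,000 Ft + 4,000 Ft = 459,000 Ft
  Less exemption 70,000 Ft → base 389,000 Ft
  389,000 Ft × 24% = 93,360 Ft

93,360 Ft > 6,930 Ft, so the book-profits minimum tax is the binding amount.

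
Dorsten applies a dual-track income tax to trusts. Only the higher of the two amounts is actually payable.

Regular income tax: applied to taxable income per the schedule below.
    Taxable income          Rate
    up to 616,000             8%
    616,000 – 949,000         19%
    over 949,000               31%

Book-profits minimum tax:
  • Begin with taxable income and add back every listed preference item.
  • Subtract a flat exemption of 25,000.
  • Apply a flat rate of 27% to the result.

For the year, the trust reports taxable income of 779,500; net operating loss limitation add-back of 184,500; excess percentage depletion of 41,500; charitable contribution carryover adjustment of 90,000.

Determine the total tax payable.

289,035

Book-profits minimum tax:
  Adjusted income: 779,500 + 184,500 + 41,500 + 90,000 = 1,095,500
  Less exemption 25,000 → base 1,070,500
  1,070,500 × 27% = 289,035

Regular income tax:
  616,000 × 8% = 49,280
  163,500 × 19% = 31,065
  → 80,345

289,035 > 80,345, so the book-profits minimum tax is the binding amount.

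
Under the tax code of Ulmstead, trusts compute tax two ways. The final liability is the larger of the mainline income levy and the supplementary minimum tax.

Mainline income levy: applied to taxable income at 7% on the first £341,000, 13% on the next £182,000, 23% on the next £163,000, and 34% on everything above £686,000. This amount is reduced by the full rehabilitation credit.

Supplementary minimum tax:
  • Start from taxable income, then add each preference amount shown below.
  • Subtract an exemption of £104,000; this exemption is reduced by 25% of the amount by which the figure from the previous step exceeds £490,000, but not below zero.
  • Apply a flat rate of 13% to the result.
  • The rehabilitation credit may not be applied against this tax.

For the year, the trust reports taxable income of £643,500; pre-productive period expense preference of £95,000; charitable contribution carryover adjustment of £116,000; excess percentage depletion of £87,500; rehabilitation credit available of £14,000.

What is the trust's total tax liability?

Supplementary minimum tax:
  Adjusted income: £643,500 + £95,000 + £116,000 + £87,500 = £942,000
  Exemption: 25% × (£942,000 − £490,000) = £113,000 ≥ £104,000, so the exemption is fully phased out
  Base: £942,000 − £0 = £942,000
  £942,000 × 13% = £122,460

Mainline income levy:
  £341,000 × 7% = £23,870
  £182,000 × 13% = £23,660
  £120,500 × 23% = £27,715
  → £75,245
  Less rehabilitation credit £14,000 → £61,245

£122,460 > £61,245, so the supplementary minimum tax is the binding amount.

£122,460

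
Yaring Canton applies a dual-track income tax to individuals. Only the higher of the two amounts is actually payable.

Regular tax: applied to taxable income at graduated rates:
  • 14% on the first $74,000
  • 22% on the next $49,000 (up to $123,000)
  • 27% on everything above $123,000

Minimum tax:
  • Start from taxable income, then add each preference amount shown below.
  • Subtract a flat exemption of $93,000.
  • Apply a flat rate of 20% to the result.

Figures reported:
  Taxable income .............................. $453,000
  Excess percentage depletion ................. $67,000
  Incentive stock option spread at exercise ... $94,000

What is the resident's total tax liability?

$110,240

Minimum tax:
  Adjusted income: $453,000 + $67,000 + $94,000 = $614,000
  Less exemption $93,000 → base $521,000
  $521,000 × 20% = $104,200

Regular tax:
  $74,000 × 14% = $10,360
  $49,000 × 22% = $10,780
  $330,000 × 27% = $89,100
  → $110,240

$110,240 > $104,200, so the regular tax governs.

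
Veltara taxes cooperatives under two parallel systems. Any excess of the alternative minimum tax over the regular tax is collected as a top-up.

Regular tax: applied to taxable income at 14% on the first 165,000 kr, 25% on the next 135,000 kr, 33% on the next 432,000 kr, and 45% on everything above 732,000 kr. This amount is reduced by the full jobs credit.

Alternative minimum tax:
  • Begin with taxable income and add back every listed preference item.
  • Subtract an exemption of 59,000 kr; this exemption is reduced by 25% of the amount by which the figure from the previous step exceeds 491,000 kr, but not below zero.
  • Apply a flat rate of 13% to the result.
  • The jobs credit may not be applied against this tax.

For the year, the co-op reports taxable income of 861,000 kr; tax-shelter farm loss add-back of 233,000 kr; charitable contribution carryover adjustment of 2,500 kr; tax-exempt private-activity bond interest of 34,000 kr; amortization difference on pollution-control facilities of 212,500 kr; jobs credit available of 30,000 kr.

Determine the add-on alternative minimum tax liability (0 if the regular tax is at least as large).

Regular tax:
  165,000 kr × 14% = 23,100 kr
  135,000 kr × 25% = 33,750 kr
  432,000 kr × 33% = 142,560 kr
  129,000 kr × 45% = 58,050 kr
  → 257,460 kr
  Less jobs credit 30,000 kr → 227,460 kr

Alternative minimum tax:
  Adjusted income: 861,000 kr + 233,000 kr + 2,500 kr + 34,000 kr + 212,500 kr = 1,343,000 kr
  Exemption: 25% × (1,343,000 kr − 491,000 kr) = 213,000 kr ≥ 59,000 kr, so the exemption is fully phased out
  Base: 1,343,000 kr − 0 kr = 1,343,000 kr
  1,343,000 kr × 13% = 174,590 kr

174,590 kr ≤ 227,460 kr, so no add-on is due.

0 kr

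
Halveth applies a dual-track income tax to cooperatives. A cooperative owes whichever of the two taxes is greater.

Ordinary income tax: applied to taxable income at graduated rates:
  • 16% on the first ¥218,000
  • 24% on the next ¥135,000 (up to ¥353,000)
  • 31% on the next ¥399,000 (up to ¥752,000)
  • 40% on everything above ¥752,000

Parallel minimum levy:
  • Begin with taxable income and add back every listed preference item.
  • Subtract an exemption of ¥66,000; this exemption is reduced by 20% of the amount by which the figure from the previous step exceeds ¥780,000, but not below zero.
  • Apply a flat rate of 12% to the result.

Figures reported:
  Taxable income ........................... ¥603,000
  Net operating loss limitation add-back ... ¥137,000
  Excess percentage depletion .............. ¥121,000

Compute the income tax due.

Ordinary income tax:
  ¥218,000 × 16% = ¥34,880
  ¥135,000 × 24% = ¥32,400
  ¥250,000 × 31% = ¥77,500
  → ¥144,780

Parallel minimum levy:
  Adjusted income: ¥603,000 + ¥137,000 + ¥121,000 = ¥861,000
  Exemption: ¥66,000 − 20% × (¥861,000 − ¥780,000) = ¥66,000 − ¥16,200 = ¥49,800
  Base: ¥861,000 − ¥49,800 = ¥811,200
  ¥811,200 × 12% = ¥97,344

¥144,780 > ¥97,344, so the ordinary income tax governs.

¥144,780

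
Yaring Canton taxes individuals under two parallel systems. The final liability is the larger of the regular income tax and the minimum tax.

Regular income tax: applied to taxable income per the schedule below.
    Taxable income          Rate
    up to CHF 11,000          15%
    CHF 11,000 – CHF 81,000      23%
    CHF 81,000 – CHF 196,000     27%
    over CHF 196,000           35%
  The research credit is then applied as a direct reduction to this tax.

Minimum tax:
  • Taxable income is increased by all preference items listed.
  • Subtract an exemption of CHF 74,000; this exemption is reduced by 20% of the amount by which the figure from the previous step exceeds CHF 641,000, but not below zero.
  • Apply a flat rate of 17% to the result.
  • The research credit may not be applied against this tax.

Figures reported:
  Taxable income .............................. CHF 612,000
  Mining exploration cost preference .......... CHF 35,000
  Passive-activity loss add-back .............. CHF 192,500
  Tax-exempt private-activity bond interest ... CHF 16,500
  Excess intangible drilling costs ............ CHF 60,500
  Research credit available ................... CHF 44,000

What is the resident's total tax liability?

CHF 152,592

Minimum tax:
  Adjusted income: CHF 612,000 + CHF 35,000 + CHF 192,500 + CHF 16,500 + CHF 60,500 = CHF 916,500
  Exemption: CHF 74,000 − 20% × (CHF 916,500 − CHF 641,000) = CHF 74,000 − CHF 55,100 = CHF 18,900
  Base: CHF 916,500 − CHF 18,900 = CHF 897,600
  CHF 897,600 × 17% = CHF 152,592

Regular income tax:
  CHF 11,000 × 15% = CHF 1,650
  CHF 70,000 × 23% = CHF 16,100
  CHF 115,000 × 27% = CHF 31,050
  CHF 416,000 × 35% = CHF 145,600
  → CHF 194,400
  Less research credit CHF 44,000 → CHF 150,400

CHF 152,592 > CHF 150,400, so the minimum tax is the binding amount.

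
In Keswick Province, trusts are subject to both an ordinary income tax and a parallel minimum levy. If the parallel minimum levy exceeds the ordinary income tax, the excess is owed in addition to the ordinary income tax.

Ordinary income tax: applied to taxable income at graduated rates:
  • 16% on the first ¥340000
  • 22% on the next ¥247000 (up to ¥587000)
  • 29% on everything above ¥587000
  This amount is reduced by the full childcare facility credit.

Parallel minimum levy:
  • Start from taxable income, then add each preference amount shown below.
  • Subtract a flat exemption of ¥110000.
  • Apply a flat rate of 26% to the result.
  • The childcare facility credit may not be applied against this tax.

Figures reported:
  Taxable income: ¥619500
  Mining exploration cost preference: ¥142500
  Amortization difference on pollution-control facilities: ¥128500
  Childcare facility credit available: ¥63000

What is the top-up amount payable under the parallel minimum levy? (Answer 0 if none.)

Parallel minimum levy:
  Adjusted income: ¥619500 + ¥142500 + ¥128500 = ¥890500
  Less exemption ¥110000 → base ¥780500
  ¥780500 × 26% = ¥202930

Ordinary income tax:
  ¥340000 × 16% = ¥54400
  ¥247000 × 22% = ¥54340
  ¥32500 × 29% = ¥9425
  → ¥118165
  Less childcare facility credit ¥63000 → ¥55165

Excess of parallel minimum levy over ordinary income tax: ¥202930 − ¥55165 = ¥147765.

¥147765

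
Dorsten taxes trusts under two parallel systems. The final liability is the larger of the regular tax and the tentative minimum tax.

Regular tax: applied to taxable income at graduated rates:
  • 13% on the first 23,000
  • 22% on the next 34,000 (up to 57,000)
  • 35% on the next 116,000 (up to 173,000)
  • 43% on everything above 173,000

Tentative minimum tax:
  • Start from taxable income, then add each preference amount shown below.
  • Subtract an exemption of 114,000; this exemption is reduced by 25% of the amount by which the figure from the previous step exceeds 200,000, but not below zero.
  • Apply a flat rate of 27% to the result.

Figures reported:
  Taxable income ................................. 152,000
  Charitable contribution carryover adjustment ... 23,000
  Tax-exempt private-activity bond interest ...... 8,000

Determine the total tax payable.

Tentative minimum tax:
  Adjusted income: 152,000 + 23,000 + 8,000 = 183,000
  Exemption: 183,000 ≤ 200,000, so full 114,000 applies
  Base: 183,000 − 114,000 = 69,000
  69,000 × 27% = 18,630

Regular tax:
  23,000 × 13% = 2,990
  34,000 × 22% = 7,480
  95,000 × 35% = 33,250
  → 43,720

43,720 > 18,630, so the regular tax governs.

43,720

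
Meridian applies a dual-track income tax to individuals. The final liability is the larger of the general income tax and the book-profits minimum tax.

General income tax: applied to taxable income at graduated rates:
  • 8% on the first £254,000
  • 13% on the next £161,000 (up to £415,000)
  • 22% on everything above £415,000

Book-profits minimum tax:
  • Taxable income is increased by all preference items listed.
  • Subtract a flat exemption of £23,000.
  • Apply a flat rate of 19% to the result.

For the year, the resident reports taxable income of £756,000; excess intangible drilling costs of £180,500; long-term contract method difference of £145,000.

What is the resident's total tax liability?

General income tax:
  £254,000 × 8% = £20,320
  £161,000 × 13% = £20,930
  £341,000 × 22% = £75,020
  → £116,270

Book-profits minimum tax:
  Adjusted income: £756,000 + £180,500 + £145,000 = £1,081,500
  Less exemption £23,000 → base £1,058,500
  £1,058,500 × 19% = £201,115

£201,115 > £116,270, so the book-profits minimum tax is the binding amount.

£201,115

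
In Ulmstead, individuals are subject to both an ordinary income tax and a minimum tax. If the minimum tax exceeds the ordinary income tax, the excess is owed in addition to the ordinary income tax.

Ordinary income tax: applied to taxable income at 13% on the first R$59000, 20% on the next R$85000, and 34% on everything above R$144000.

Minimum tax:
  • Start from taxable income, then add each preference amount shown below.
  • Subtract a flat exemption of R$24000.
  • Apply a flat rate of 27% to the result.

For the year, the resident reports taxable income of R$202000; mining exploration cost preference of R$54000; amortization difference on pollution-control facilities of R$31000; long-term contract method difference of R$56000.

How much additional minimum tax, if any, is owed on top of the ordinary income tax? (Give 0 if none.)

R$41740

Ordinary income tax:
  R$59000 × 13% = R$7670
  R$85000 × 20% = R$17000
  R$58000 × 34% = R$19720
  → R$44390

Minimum tax:
  Adjusted income: R$202000 + R$54000 + R$31000 + R$56000 = R$343000
  Less exemption R$24000 → base R$319000
  R$319000 × 27% = R$86130

Excess of minimum tax over ordinary income tax: R$86130 − R$44390 = R$41740.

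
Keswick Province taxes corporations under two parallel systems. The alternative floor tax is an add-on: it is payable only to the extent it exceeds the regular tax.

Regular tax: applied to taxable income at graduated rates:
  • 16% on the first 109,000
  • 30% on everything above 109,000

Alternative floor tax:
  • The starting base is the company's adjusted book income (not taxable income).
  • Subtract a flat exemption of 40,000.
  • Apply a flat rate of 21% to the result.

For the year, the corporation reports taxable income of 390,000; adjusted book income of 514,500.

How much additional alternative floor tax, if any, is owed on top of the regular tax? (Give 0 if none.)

0

Alternative floor tax:
  Base (adjusted book income): 514,500
  Less exemption 40,000 → base 474,500
  474,500 × 21% = 99,645

Regular tax:
  109,000 × 16% = 17,440
  281,000 × 30% = 84,300
  → 101,740

99,645 ≤ 101,740, so no add-on is due.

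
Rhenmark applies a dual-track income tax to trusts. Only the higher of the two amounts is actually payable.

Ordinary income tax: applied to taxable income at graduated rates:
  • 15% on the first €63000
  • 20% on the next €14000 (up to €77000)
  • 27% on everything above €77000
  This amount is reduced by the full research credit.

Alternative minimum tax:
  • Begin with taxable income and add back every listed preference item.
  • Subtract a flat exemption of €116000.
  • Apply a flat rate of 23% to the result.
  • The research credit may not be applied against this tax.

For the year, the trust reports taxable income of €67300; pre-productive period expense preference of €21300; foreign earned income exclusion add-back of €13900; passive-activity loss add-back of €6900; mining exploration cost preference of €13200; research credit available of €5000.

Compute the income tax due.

€5310

Alternative minimum tax:
  Adjusted income: €67300 + €21300 + €13900 + €6900 + €13200 = €122600
  Less exemption €116000 → base €6600
  €6600 × 23% = €1518

Ordinary income tax:
  €63000 × 15% = €9450
  €4300 × 20% = €860
  → €10310
  Less research credit €5000 → €5310

€5310 > €1518, so the ordinary income tax governs.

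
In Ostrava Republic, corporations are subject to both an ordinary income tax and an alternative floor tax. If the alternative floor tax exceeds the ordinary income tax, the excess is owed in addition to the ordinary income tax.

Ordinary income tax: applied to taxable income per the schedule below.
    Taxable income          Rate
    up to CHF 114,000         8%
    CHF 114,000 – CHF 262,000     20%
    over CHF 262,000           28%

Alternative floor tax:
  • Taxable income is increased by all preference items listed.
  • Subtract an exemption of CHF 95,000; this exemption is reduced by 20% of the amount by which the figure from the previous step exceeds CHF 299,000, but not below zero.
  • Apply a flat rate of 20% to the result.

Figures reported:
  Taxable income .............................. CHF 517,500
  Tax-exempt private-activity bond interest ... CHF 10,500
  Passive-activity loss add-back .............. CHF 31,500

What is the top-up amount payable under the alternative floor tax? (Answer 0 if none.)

Ordinary income tax:
  CHF 114,000 × 8% = CHF 9,120
  CHF 148,000 × 20% = CHF 29,600
  CHF 255,500 × 28% = CHF 71,540
  → CHF 110,260

Alternative floor tax:
  Adjusted income: CHF 517,500 + CHF 10,500 + CHF 31,500 = CHF 559,500
  Exemption: CHF 95,000 − 20% × (CHF 559,500 − CHF 299,000) = CHF 95,000 − CHF 52,100 = CHF 42,900
  Base: CHF 559,500 − CHF 42,900 = CHF 516,600
  CHF 516,600 × 20% = CHF 103,320

CHF 103,320 ≤ CHF 110,260, so no add-on is due.

CHF 0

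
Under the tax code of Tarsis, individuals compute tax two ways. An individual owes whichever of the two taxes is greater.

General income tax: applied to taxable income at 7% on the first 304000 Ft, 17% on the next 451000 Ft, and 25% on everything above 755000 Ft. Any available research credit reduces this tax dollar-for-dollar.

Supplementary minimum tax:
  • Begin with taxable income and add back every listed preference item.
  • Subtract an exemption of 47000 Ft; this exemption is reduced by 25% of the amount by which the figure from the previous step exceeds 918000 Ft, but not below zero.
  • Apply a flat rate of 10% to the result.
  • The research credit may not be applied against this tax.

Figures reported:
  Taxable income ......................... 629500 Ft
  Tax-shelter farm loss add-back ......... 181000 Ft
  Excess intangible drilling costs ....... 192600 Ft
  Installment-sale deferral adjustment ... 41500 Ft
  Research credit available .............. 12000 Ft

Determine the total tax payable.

102925 Ft

Supplementary minimum tax:
  Adjusted income: 629500 Ft + 181000 Ft + 192600 Ft + 41500 Ft = 1044600 Ft
  Exemption: 47000 Ft − 25% × (1044600 Ft − 918000 Ft) = 47000 Ft − 31650 Ft = 15350 Ft
  Base: 1044600 Ft − 15350 Ft = 1029250 Ft
  1029250 Ft × 10% = 102925 Ft

General income tax:
  304000 Ft × 7% = 21280 Ft
  325500 Ft × 17% = 55335 Ft
  → 76615 Ft
  Less research credit 12000 Ft → 64615 Ft

102925 Ft > 64615 Ft, so the supplementary minimum tax is the binding amount.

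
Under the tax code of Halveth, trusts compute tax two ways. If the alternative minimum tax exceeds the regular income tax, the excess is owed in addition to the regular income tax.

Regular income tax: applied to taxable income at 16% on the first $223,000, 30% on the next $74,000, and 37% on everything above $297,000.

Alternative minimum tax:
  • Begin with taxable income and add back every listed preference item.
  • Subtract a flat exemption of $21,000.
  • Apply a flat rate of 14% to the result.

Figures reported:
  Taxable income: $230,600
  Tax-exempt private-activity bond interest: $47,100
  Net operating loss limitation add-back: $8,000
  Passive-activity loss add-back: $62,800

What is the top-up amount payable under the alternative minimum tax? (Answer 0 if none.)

$7,890

Alternative minimum tax:
  Adjusted income: $230,600 + $47,100 + $8,000 + $62,800 = $348,500
  Less exemption $21,000 → base $327,500
  $327,500 × 14% = $45,850

Regular income tax:
  $223,000 × 16% = $35,680
  $7,600 × 30% = $2,280
  → $37,960

Excess of alternative minimum tax over regular income tax: $45,850 − $37,960 = $7,890.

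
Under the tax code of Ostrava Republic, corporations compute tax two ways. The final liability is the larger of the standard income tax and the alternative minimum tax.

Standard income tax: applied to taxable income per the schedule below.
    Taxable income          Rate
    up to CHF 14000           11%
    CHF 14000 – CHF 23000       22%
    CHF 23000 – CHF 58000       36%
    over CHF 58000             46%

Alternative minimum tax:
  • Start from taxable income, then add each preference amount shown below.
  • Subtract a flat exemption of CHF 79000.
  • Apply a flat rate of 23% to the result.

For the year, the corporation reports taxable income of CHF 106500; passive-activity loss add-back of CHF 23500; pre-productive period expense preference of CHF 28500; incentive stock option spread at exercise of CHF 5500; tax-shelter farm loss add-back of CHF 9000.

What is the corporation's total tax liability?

Alternative minimum tax:
  Adjusted income: CHF 106500 + CHF 23500 + CHF 28500 + CHF 5500 + CHF 9000 = CHF 173000
  Less exemption CHF 79000 → base CHF 94000
  CHF 94000 × 23% = CHF 21620

Standard income tax:
  CHF 14000 × 11% = CHF 1540
  CHF 9000 × 22% = CHF 1980
  CHF 35000 × 36% = CHF 12600
  CHF 48500 × 46% = CHF 22310
  → CHF 38430

CHF 38430 > CHF 21620, so the standard income tax governs.

CHF 38430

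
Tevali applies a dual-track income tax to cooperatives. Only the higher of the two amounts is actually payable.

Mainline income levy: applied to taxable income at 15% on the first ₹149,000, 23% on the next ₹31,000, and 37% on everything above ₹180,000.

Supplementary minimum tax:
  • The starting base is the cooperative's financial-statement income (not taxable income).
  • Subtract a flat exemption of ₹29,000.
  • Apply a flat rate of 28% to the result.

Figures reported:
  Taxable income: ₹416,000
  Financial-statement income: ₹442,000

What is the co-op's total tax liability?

₹116,800

Mainline income levy:
  ₹149,000 × 15% = ₹22,350
  ₹31,000 × 23% = ₹7,130
  ₹236,000 × 37% = ₹87,320
  → ₹116,800

Supplementary minimum tax:
  Base (financial-statement income): ₹442,000
  Less exemption ₹29,000 → base ₹413,000
  ₹413,000 × 28% = ₹115,640

₹116,800 > ₹115,640, so the mainline income levy governs.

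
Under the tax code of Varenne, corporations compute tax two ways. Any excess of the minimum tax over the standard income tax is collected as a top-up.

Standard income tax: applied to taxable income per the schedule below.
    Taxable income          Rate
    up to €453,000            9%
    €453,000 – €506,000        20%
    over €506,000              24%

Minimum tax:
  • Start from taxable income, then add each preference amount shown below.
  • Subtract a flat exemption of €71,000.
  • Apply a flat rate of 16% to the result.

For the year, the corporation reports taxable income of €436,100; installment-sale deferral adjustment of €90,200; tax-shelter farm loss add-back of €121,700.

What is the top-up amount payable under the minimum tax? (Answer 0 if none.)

Standard income tax:
  €436,100 × 9% = €39,249

Minimum tax:
  Adjusted income: €436,100 + €90,200 + €121,700 = €648,000
  Less exemption €71,000 → base €577,000
  €577,000 × 16% = €92,320

Excess of minimum tax over standard income tax: €92,320 − €39,249 = €53,071.

€53,071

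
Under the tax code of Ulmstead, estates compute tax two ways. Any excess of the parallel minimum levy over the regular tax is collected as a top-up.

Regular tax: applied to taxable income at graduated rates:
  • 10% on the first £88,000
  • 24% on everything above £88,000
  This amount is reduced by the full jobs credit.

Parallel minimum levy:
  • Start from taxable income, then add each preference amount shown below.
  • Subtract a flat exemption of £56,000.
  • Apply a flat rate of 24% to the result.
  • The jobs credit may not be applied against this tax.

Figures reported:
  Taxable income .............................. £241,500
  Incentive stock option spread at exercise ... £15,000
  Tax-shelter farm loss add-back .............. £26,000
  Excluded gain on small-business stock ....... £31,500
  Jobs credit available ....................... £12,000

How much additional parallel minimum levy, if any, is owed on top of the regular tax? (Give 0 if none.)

£28,280

Parallel minimum levy:
  Adjusted income: £241,500 + £15,000 + £26,000 + £31,500 = £314,000
  Less exemption £56,000 → base £258,000
  £258,000 × 24% = £61,920

Regular tax:
  £88,000 × 10% = £8,800
  £153,500 × 24% = £36,840
  → £45,640
  Less jobs credit £12,000 → £33,640

Excess of parallel minimum levy over regular tax: £61,920 − £33,640 = £28,280.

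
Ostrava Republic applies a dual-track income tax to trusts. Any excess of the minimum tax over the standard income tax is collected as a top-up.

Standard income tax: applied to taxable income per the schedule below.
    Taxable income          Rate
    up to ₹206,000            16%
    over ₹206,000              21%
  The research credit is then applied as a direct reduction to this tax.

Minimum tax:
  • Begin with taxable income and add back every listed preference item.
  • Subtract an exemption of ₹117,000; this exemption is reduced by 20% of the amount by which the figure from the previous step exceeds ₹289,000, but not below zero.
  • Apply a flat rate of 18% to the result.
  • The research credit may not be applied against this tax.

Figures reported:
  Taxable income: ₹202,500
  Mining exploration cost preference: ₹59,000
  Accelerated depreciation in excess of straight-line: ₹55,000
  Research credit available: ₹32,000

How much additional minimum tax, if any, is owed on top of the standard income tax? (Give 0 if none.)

Standard income tax:
  ₹202,500 × 16% = ₹32,400
  Less research credit ₹32,000 → ₹400

Minimum tax:
  Adjusted income: ₹202,500 + ₹59,000 + ₹55,000 = ₹316,500
  Exemption: ₹117,000 − 20% × (₹316,500 − ₹289,000) = ₹117,000 − ₹5,500 = ₹111,500
  Base: ₹316,500 − ₹111,500 = ₹205,000
  ₹205,000 × 18% = ₹36,900

Excess of minimum tax over standard income tax: ₹36,900 − ₹400 = ₹36,500.

₹36,500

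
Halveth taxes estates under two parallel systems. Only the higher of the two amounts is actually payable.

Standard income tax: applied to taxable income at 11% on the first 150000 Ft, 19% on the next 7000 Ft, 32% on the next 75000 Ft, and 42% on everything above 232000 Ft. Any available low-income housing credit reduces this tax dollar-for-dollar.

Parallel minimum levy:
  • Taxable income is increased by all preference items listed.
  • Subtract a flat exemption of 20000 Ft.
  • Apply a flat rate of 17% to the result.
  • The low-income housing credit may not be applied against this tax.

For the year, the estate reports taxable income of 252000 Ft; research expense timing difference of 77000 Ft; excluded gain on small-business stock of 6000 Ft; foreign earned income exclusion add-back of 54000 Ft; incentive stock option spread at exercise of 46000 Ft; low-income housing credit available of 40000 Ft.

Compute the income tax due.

70550 Ft

Standard income tax:
  150000 Ft × 11% = 16500 Ft
  7000 Ft × 19% = 1330 Ft
  75000 Ft × 32% = 24000 Ft
  20000 Ft × 42% = 8400 Ft
  → 50230 Ft
  Less low-income housing credit 40000 Ft → 10230 Ft

Parallel minimum levy:
  Adjusted income: 252000 Ft + 77000 Ft + 6000 Ft + 54000 Ft + 46000 Ft = 435000 Ft
  Less exemption 20000 Ft → base 415000 Ft
  415000 Ft × 17% = 70550 Ft

70550 Ft > 10230 Ft, so the parallel minimum levy is the binding amount.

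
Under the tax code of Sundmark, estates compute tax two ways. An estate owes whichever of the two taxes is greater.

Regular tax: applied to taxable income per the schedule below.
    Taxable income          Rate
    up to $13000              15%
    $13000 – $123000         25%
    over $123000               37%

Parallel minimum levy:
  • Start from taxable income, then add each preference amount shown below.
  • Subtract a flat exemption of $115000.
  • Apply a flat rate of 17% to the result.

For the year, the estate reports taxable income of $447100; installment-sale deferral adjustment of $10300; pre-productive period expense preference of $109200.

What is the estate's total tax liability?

$149367

Parallel minimum levy:
  Adjusted income: $447100 + $10300 + $109200 = $566600
  Less exemption $115000 → base $451600
  $451600 × 17% = $76772

Regular tax:
  $13000 × 15% = $1950
  $110000 × 25% = $27500
  $324100 × 37% = $119917
  → $149367

$149367 > $76772, so the regular tax governs.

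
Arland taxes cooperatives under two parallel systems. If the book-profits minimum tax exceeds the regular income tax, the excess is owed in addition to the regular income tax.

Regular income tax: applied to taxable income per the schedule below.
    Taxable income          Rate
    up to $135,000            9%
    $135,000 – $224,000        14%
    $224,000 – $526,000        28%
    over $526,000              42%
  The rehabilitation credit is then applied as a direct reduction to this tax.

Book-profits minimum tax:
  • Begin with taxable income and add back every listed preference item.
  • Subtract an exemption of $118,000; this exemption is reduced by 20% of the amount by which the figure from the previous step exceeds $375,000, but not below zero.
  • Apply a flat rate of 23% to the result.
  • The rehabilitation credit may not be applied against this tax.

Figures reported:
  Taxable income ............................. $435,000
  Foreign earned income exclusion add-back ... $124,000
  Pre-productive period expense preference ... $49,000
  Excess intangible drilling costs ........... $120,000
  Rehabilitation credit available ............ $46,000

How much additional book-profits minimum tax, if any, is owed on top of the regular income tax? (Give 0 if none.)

Regular income tax:
  $135,000 × 9% = $12,150
  $89,000 × 14% = $12,460
  $211,000 × 28% = $59,080
  → $83,690
  Less rehabilitation credit $46,000 → $37,690

Book-profits minimum tax:
  Adjusted income: $435,000 + $124,000 + $49,000 + $120,000 = $728,000
  Exemption: $118,000 − 20% × ($728,000 − $375,000) = $118,000 − $70,600 = $47,400
  Base: $728,000 − $47,400 = $680,600
  $680,600 × 23% = $156,538

Excess of book-profits minimum tax over regular income tax: $156,538 − $37,690 = $118,848.

$118,848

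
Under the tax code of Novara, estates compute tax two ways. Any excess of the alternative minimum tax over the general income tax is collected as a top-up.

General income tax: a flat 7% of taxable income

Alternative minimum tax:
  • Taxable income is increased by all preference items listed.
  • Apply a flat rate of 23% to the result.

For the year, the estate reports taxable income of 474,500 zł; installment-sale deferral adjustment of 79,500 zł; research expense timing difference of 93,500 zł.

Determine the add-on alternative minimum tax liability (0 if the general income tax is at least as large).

Alternative minimum tax:
  Adjusted income: 474,500 zł + 79,500 zł + 93,500 zł = 647,500 zł
  647,500 zł × 23% = 148,925 zł

General income tax:
  474,500 zł × 7% = 33,215 zł

Excess of alternative minimum tax over general income tax: 148,925 zł − 33,215 zł = 115,710 zł.

115,710 zł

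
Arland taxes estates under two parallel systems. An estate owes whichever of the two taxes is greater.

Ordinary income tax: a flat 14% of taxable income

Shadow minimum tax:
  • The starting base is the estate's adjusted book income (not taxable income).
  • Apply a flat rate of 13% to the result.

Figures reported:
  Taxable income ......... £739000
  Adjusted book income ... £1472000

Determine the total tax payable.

Shadow minimum tax:
  Base (adjusted book income): £1472000
  £1472000 × 13% = £191360

Ordinary income tax:
  £739000 × 14% = £103460

£191360 > £103460, so the shadow minimum tax is the binding amount.

£191360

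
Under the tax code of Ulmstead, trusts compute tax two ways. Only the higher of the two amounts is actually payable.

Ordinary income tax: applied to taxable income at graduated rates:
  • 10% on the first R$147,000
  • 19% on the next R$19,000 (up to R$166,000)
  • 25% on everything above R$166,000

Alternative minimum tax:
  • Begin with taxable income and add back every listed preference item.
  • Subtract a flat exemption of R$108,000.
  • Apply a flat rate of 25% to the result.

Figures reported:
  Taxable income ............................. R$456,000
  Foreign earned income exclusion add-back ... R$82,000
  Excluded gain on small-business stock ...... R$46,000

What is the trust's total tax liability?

R$119,000

Ordinary income tax:
  R$147,000 × 10% = R$14,700
  R$19,000 × 19% = R$3,610
  R$290,000 × 25% = R$72,500
  → R$90,810

Alternative minimum tax:
  Adjusted income: R$456,000 + R$82,000 + R$46,000 = R$584,000
  Less exemption R$108,000 → base R$476,000
  R$476,000 × 25% = R$119,000

R$119,000 > R$90,810, so the alternative minimum tax is the binding amount.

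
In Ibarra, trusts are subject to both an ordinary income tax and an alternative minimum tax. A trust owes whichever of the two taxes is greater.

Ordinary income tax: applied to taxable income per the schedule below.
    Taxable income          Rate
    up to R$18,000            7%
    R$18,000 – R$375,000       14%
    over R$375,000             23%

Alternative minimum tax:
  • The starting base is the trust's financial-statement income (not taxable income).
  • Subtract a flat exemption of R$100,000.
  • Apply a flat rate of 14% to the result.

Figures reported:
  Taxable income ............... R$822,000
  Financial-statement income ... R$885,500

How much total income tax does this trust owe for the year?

Alternative minimum tax:
  Base (financial-statement income): R$885,500
  Less exemption R$100,000 → base R$785,500
  R$785,500 × 14% = R$109,970

Ordinary income tax:
  R$18,000 × 7% = R$1,260
  R$357,000 × 14% = R$49,980
  R$447,000 × 23% = R$102,810
  → R$154,050

R$154,050 > R$109,970, so the ordinary income tax governs.

R$154,050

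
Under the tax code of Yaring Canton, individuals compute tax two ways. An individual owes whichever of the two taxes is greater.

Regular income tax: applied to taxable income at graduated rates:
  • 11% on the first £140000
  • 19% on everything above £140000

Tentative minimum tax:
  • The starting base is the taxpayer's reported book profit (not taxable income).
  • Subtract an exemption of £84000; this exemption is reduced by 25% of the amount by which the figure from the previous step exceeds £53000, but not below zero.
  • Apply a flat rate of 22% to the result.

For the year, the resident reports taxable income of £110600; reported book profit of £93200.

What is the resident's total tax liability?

£12166

Regular income tax:
  £110600 × 11% = £12166

Tentative minimum tax:
  Base (reported book profit): £93200
  Exemption: £84000 − 25% × (£93200 − £53000) = £84000 − £10050 = £73950
  Base: £93200 − £73950 = £19250
  £19250 × 22% = £4235

£12166 > £4235, so the regular income tax governs.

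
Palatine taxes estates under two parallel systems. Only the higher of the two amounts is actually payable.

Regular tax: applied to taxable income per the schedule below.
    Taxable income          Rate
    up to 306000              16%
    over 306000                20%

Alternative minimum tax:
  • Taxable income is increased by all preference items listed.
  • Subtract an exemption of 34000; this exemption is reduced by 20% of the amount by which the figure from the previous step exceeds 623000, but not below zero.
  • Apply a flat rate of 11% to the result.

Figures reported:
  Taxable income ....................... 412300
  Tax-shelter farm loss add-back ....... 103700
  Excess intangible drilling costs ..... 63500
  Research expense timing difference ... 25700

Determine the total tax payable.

Alternative minimum tax:
  Adjusted income: 412300 + 103700 + 63500 + 25700 = 605200
  Exemption: 605200 ≤ 623000, so full 34000 applies
  Base: 605200 − 34000 = 571200
  571200 × 11% = 62832

Regular tax:
  306000 × 16% = 48960
  106300 × 20% = 21260
  → 70220

70220 > 62832, so the regular tax governs.

70220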